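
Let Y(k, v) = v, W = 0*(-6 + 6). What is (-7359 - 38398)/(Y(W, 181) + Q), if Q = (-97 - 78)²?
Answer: -45757/30806 ≈ -1.4853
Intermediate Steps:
Q = 30625 (Q = (-175)² = 30625)
W = 0 (W = 0*0 = 0)
(-7359 - 38398)/(Y(W, 181) + Q) = (-7359 - 38398)/(181 + 30625) = -45757/30806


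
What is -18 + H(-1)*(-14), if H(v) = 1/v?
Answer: -4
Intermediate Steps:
-18 + H(-1)*(-14) = -18 - 14/(-1) = -18 - 1*(-14) = -18 + 14 = -4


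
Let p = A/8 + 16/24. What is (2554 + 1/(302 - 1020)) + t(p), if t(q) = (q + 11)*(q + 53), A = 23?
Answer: 698145935/206784 ≈ 3376.2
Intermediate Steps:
p = 85/24 (p = 23/8 + 16/24 = 23*(⅛) + 16*(1/24) = 23/8 + ⅔ = 85/24 ≈ 3.5417)
t(q) = (11 + q)*(53 + q)
(2554 + 1/(302 - 1020)) + t(p) = (2554 + 1/(302 - 1020)) + (583 + (85/24)² + 64*(85/24)) = (2554 + 1/(-718)) + (583 + 7225/576 + 680/3) = (2554 - 1/718) + 473593/576 = 1833771/718 + 473593/576 = 698145935/206784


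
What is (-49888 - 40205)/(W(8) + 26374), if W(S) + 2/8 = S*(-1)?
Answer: -360372/105463 ≈ -3.4170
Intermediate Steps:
W(S) = -1/4 - S (W(S) = -1/4 + S*(-1) = -1/4 - S)
(-49888 - 40205)/(W(8) + 26374) = (-49888 - 40205)/((-1/4 - 1*8) + 26374) = -90093/((-1/4 - 8) + 26374) = -90093/(-33/4 + 26374) = -90093/105463/4 = -90093*4/105463 = -360372/105463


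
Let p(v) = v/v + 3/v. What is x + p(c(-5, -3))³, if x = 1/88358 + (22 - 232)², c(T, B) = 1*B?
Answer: 3896587801/88358 ≈ 44100.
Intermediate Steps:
c(T, B) = B
x = 3896587801/88358 (x = 1/88358 + (-210)² = 1/88358 + 44100 = 3896587801/88358 ≈ 44100.)
p(v) = 1 + 3/v
x + p(c(-5, -3))³ = 3896587801/88358 + ((3 - 3)/(-3))³ = 3896587801/88358 + (-⅓*0)³ = 3896587801/88358 + 0³ = 3896587801/88358 + 0 = 3896587801/88358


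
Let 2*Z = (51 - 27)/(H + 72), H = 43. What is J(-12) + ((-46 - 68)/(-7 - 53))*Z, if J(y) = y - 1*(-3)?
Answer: -5061/575 ≈ -8.8017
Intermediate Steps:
J(y) = 3 + y (J(y) = y + 3 = 3 + y)
Z = 12/115 (Z = ((51 - 27)/(43 + 72))/2 = (24/115)/2 = (24*(1/115))/2 = (½)*(24/115) = 12/115 ≈ 0.10435)
J(-12) + ((-46 - 68)/(-7 - 53))*Z = (3 - 12) + ((-46 - 68)/(-7 - 53))*(12/115) = -9 - 114/(-60)*(12/115) = -9 - 114*(-1/60)*(12/115) = -9 + (19/10)*(12/115) = -9 + 114/575 = -5061/575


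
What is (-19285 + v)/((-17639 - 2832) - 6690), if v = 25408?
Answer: -39/173 ≈ -0.22543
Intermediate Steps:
(-19285 + v)/((-17639 - 2832) - 6690) = (-19285 + 25408)/((-17639 - 2832) - 6690) = 6123/(-20471 - 6690) = 6123/(-27161) = 6123*(-1/27161) = -39/173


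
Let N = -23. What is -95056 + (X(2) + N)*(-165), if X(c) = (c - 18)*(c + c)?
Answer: -80701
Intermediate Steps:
X(c) = 2*c*(-18 + c) (X(c) = (-18 + c)*(2*c) = 2*c*(-18 + c))
-95056 + (X(2) + N)*(-165) = -95056 + (2*2*(-18 + 2) - 23)*(-165) = -95056 + (2*2*(-16) - 23)*(-165) = -95056 + (-64 - 23)*(-165) = -95056 - 87*(-165) = -95056 + 14355 = -80701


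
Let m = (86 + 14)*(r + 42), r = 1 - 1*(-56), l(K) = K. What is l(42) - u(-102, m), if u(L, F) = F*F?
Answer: -98009958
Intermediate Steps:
r = 57 (r = 1 + 56 = 57)
m = 9900 (m = (86 + 14)*(57 + 42) = 100*99 = 9900)
u(L, F) = F²
l(42) - u(-102, m) = 42 - 1*9900² = 42 - 1*98010000 = 42 - 98010000 = -98009958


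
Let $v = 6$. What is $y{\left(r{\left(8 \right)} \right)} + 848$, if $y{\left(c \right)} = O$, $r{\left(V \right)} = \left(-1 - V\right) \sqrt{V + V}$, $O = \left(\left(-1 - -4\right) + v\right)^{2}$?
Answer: $929$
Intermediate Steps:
$O = 81$ ($O = \left(\left(-1 - -4\right) + 6\right)^{2} = \left(\left(-1 + 4\right) + 6\right)^{2} = \left(3 + 6\right)^{2} = 9^{2} = 81$)
$r{\left(V \right)} = \sqrt{2} \sqrt{V} \left(-1 - V\right)$ ($r{\left(V \right)} = \left(-1 - V\right) \sqrt{2 V} = \left(-1 - V\right) \sqrt{2} \sqrt{V} = \sqrt{2} \sqrt{V} \left(-1 - V\right)$)
$y{\left(c \right)} = 81$
$y{\left(r{\left(8 \right)} \right)} + 848 = 81 + 848 = 929$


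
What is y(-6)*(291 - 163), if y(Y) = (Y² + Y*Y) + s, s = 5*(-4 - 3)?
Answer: 4736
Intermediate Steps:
s = -35 (s = 5*(-7) = -35)
y(Y) = -35 + 2*Y² (y(Y) = (Y² + Y*Y) - 35 = (Y² + Y²) - 35 = 2*Y² - 35 = -35 + 2*Y²)
y(-6)*(291 - 163) = (-35 + 2*(-6)²)*(291 - 163) = (-35 + 2*36)*128 = (-35 + 72)*128 = 37*128 = 4736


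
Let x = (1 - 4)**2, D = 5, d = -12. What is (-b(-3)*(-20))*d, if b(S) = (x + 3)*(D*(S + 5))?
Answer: -28800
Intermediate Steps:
x = 9 (x = (-3)**2 = 9)
b(S) = 300 + 60*S (b(S) = (9 + 3)*(5*(S + 5)) = 12*(5*(5 + S)) = 12*(25 + 5*S) = 300 + 60*S)
(-b(-3)*(-20))*d = (-(300 + 60*(-3))*(-20))*(-12) = (-(300 - 180)*(-20))*(-12) = (-1*120*(-20))*(-12) = -120*(-20)*(-12) = 2400*(-12) = -28800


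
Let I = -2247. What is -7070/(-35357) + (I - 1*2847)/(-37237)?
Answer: 63339164/188084087 ≈ 0.33676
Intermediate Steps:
-7070/(-35357) + (I - 1*2847)/(-37237) = -7070/(-35357) + (-2247 - 1*2847)/(-37237) = -7070*(-1/35357) + (-2247 - 2847)*(-1/37237) = 1010/5051 - 5094*(-1/37237) = 1010/5051 + 5094/37237 = 63339164/188084087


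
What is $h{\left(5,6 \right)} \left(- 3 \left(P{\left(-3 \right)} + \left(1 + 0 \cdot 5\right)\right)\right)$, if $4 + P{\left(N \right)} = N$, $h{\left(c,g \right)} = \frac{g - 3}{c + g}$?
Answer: $\frac{54}{11} \approx 4.9091$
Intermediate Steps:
$h{\left(c,g \right)} = \frac{-3 + g}{c + g}$
$P{\left(N \right)} = -4 + N$
$h{\left(5,6 \right)} \left(- 3 \left(P{\left(-3 \right)} + \left(1 + 0 \cdot 5\right)\right)\right) = \frac{-3 + 6}{5 + 6} \left(- 3 \left(\left(-4 - 3\right) + \left(1 + 0 \cdot 5\right)\right)\right) = \frac{1}{11} \cdot 3 \left(- 3 \left(-7 + \left(1 + 0\right)\right)\right) = \frac{1}{11} \cdot 3 \left(- 3 \left(-7 + 1\right)\right) = \frac{3 \left(\left(-3\right) \left(-6\right)\right)}{11} = \frac{3}{11} \cdot 18 = \frac{54}{11}$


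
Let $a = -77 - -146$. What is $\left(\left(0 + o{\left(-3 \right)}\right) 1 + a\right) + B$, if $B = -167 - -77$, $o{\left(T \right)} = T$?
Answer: $-24$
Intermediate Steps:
$a = 69$ ($a = -77 + 146 = 69$)
$B = -90$ ($B = -167 + 77 = -90$)
$\left(\left(0 + o{\left(-3 \right)}\right) 1 + a\right) + B = \left(\left(0 - 3\right) 1 + 69\right) - 90 = \left(\left(-3\right) 1 + 69\right) - 90 = \left(-3 + 69\right) - 90 = 66 - 90 = -24$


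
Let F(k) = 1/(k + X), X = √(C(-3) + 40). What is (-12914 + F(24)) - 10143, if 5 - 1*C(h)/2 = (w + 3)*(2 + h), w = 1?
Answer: -5971751/259 - √58/518 ≈ -23057.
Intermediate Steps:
C(h) = -6 - 8*h (C(h) = 10 - 2*(1 + 3)*(2 + h) = 10 - 8*(2 + h) = 10 - 2*(8 + 4*h) = 10 + (-16 - 8*h) = -6 - 8*h)
X = √58 (X = √((-6 - 8*(-3)) + 40) = √((-6 + 24) + 40) = √(18 + 40) = √58 ≈ 7.6158)
F(k) = 1/(k + √58)
(-12914 + F(24)) - 10143 = (-12914 + 1/(24 + √58)) - 10143 = -23057 + 1/(24 + √58)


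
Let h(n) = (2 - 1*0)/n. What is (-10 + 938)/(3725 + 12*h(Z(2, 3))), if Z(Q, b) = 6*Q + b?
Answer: 4640/18633 ≈ 0.24902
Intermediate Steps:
Z(Q, b) = b + 6*Q
h(n) = 2/n (h(n) = (2 + 0)/n = 2/n)
(-10 + 938)/(3725 + 12*h(Z(2, 3))) = (-10 + 938)/(3725 + 12*(2/(3 + 6*2))) = 928/(3725 + 12*(2/(3 + 12))) = 928/(3725 + 12*(2/15)) = 928/(3725 + 8/5) = 928/(18633/5) = 928*(5/18633) = 4640/18633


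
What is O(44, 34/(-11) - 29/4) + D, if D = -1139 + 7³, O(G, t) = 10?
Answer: -786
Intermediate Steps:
D = -796 (D = -1139 + 343 = -796)
O(44, 34/(-11) - 29/4) + D = 10 - 796 = -786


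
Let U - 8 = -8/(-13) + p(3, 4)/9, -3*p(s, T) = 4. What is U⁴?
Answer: 78018073190656/15178486401 ≈ 5140.0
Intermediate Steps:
p(s, T) = -4/3 (p(s, T) = -⅓*4 = -4/3)
U = 2972/351 (U = 8 + (-8/(-13) - 4/3/9) = 8 + (-8*(-1/13) - 4/3*⅑) = 8 + (8/13 - 4/27) = 8 + 164/351 = 2972/351 ≈ 8.4672)
U⁴ = (2972/351)⁴ = 78018073190656/15178486401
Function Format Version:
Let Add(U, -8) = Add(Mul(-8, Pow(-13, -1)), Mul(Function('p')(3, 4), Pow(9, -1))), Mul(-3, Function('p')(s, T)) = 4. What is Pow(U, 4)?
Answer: Rational(78018073190656, 15178486401) ≈ 5140.0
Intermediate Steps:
Function('p')(s, T) = Rational(-4, 3) (Function('p')(s, T) = Mul(Rational(-1, 3), 4) = Rational(-4, 3))
U = Rational(2972, 351) (U = Add(8, Add(Mul(-8, Pow(-13, -1)), Mul(Rational(-4, 3), Pow(9, -1)))) = Add(8, Add(Mul(-8, Rational(-1, 13)), Mul(Rational(-4, 3), Rational(1, 9)))) = Add(8, Add(Rational(8, 13), Rational(-4, 27))) = Add(8, Rational(164, 351)) = Rational(2972, 351) ≈ 8.4672)
Pow(U, 4) = Pow(Rational(2972, 351), 4) = Rational(78018073190656, 15178486401)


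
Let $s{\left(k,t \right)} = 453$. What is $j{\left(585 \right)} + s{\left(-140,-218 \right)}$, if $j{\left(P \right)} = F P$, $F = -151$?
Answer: $-87882$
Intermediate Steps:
$j{\left(P \right)} = - 151 P$
$j{\left(585 \right)} + s{\left(-140,-218 \right)} = \left(-151\right) 585 + 453 = -88335 + 453 = -87882$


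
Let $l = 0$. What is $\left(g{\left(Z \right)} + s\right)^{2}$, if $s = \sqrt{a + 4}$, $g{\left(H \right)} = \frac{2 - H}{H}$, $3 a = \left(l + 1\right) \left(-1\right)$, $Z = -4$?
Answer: $\frac{71}{12} - \sqrt{33} \approx 0.1721$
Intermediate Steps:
$a = - \frac{1}{3}$ ($a = \frac{\left(0 + 1\right) \left(-1\right)}{3} = \frac{1 \left(-1\right)}{3} = \frac{1}{3} \left(-1\right) = - \frac{1}{3} \approx -0.33333$)
$g{\left(H \right)} = \frac{2 - H}{H}$
$s = \frac{\sqrt{33}}{3}$ ($s = \sqrt{- \frac{1}{3} + 4} = \sqrt{\frac{11}{3}} = \frac{\sqrt{33}}{3} \approx 1.9149$)
$\left(g{\left(Z \right)} + s\right)^{2} = \left(\frac{2 - -4}{-4} + \frac{\sqrt{33}}{3}\right)^{2} = \left(- \frac{2 + 4}{4} + \frac{\sqrt{33}}{3}\right)^{2} = \left(\left(- \frac{1}{4}\right) 6 + \frac{\sqrt{33}}{3}\right)^{2} = \left(- \frac{3}{2} + \frac{\sqrt{33}}{3}\right)^{2}$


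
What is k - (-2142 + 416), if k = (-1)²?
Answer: 1727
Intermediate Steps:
k = 1
k - (-2142 + 416) = 1 - (-2142 + 416) = 1 - 1*(-1726) = 1 + 1726 = 1727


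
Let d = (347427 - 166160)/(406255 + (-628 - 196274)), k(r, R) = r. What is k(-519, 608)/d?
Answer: -108654207/181267 ≈ -599.42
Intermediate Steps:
d = 181267/209353 (d = 181267/(406255 - 196902) = 181267/209353 ≈ 0.86584)
k(-519, 608)/d = -519/181267/209353 = -519*209353/181267 = -108654207/181267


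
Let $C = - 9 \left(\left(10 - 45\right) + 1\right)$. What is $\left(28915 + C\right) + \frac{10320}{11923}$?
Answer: $\frac{348412303}{11923} \approx 29222.0$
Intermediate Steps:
$C = 306$ ($C = - 9 \left(\left(10 - 45\right) + 1\right) = - 9 \left(-35 + 1\right) = \left(-9\right) \left(-34\right) = 306$)
$\left(28915 + C\right) + \frac{10320}{11923} = \left(28915 + 306\right) + \frac{10320}{11923} = 29221 + 10320 \cdot \frac{1}{11923} = 29221 + \frac{10320}{11923} = \frac{348412303}{11923}$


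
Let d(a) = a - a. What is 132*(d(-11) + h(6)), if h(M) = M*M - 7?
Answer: 3828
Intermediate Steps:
d(a) = 0
h(M) = -7 + M**2 (h(M) = M**2 - 7 = -7 + M**2)
132*(d(-11) + h(6)) = 132*(0 + (-7 + 6**2)) = 132*(0 + (-7 + 36)) = 132*(0 + 29) = 132*29 = 3828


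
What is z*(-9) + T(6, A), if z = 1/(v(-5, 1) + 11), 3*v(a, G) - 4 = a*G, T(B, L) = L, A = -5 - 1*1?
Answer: -219/32 ≈ -6.8438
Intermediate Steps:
A = -6 (A = -5 - 1 = -6)
v(a, G) = 4/3 + G*a/3 (v(a, G) = 4/3 + (a*G)/3 = 4/3 + (G*a)/3 = 4/3 + G*a/3)
z = 3/32 (z = 1/((4/3 + (⅓)*1*(-5)) + 11) = 1/((4/3 - 5/3) + 11) = 1/(-⅓ + 11) = 1/(32/3) = 3/32 ≈ 0.093750)
z*(-9) + T(6, A) = (3/32)*(-9) - 6 = -27/32 - 6 = -219/32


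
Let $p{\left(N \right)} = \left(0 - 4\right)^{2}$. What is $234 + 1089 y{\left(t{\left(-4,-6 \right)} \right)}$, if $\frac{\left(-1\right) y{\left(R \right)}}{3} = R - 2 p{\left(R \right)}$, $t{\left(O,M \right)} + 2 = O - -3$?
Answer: $114579$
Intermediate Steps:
$t{\left(O,M \right)} = 1 + O$ ($t{\left(O,M \right)} = -2 + \left(O - -3\right) = -2 + \left(O + 3\right) = -2 + \left(3 + O\right) = 1 + O$)
$p{\left(N \right)} = 16$ ($p{\left(N \right)} = \left(-4\right)^{2} = 16$)
$y{\left(R \right)} = 96 - 3 R$ ($y{\left(R \right)} = - 3 \left(R - 32\right) = - 3 \left(-32 + R\right) = 96 - 3 R$)
$234 + 1089 y{\left(t{\left(-4,-6 \right)} \right)} = 234 + 1089 \left(96 - 3 \left(1 - 4\right)\right) = 234 + 1089 \left(96 - -9\right) = 234 + 1089 \left(96 + 9\right) = 234 + 1089 \cdot 105 = 234 + 114345 = 114579$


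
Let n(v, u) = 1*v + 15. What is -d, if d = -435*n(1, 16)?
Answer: 6960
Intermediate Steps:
n(v, u) = 15 + v (n(v, u) = v + 15 = 15 + v)
d = -6960 (d = -435*(15 + 1) = -435*16 = -6960)
-d = -1*(-6960) = 6960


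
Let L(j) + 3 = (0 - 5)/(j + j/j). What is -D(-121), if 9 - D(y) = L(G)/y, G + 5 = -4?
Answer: -8693/968 ≈ -8.9804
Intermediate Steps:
G = -9 (G = -5 - 4 = -9)
L(j) = -3 - 5/(1 + j) (L(j) = -3 + (0 - 5)/(j + j/j) = -3 - 5/(j + 1) = -3 - 5/(1 + j))
D(y) = 9 + 19/(8*y) (D(y) = 9 - (-8 - 3*(-9))/(1 - 9)/y = 9 - (-8 + 27)/(-8)/y = 9 - (-⅛*19)/y = 9 - (-19)/(8*y) = 9 + 19/(8*y))
-D(-121) = -(9 + (19/8)/(-121)) = -(9 + (19/8)*(-1/121)) = -(9 - 19/968) = -1*8693/968 = -8693/968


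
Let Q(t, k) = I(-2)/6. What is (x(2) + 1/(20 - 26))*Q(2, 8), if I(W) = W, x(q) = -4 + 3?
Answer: 7/18 ≈ 0.38889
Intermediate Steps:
x(q) = -1
Q(t, k) = -⅓ (Q(t, k) = -2/6 = -2*⅙ = -⅓)
(x(2) + 1/(20 - 26))*Q(2, 8) = (-1 + 1/(20 - 26))*(-⅓) = (-1 + 1/(-6))*(-⅓) = (-1 - ⅙)*(-⅓) = -7/6*(-⅓) = 7/18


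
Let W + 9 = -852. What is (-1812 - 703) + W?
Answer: -3376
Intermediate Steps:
W = -861 (W = -9 - 852 = -861)
(-1812 - 703) + W = (-1812 - 703) - 861 = -2515 - 861 = -3376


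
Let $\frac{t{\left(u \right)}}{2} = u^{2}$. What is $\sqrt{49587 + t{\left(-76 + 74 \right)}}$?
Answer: $\sqrt{49595} \approx 222.7$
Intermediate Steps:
$t{\left(u \right)} = 2 u^{2}$
$\sqrt{49587 + t{\left(-76 + 74 \right)}} = \sqrt{49587 + 2 \left(-76 + 74\right)^{2}} = \sqrt{49587 + 2 \left(-2\right)^{2}} = \sqrt{49587 + 2 \cdot 4} = \sqrt{49587 + 8} = \sqrt{49595}$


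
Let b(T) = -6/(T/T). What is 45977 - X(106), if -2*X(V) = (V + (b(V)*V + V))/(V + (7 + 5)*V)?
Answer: 597699/13 ≈ 45977.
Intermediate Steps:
b(T) = -6 (b(T) = -6/1 = -6*1 = -6)
X(V) = 2/13 (X(V) = -(V + (-6*V + V))/(2*(V + (7 + 5)*V)) = -(V - 5*V)/(2*(V + 12*V)) = -(-4*V)/(2*(13*V)) = -(-4*V)*1/(13*V)/2 = -½*(-4/13) = 2/13)
45977 - X(106) = 45977 - 1*2/13 = 45977 - 2/13 = 597699/13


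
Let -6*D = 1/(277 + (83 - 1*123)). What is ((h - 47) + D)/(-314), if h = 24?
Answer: 32707/446508 ≈ 0.073251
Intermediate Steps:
D = -1/1422 (D = -1/(6*(277 + (83 - 1*123))) = -1/(6*(277 + (83 - 123))) = -1/(6*(277 - 40)) = -⅙/237 = -⅙*1/237 = -1/1422 ≈ -0.00070324)
((h - 47) + D)/(-314) = ((24 - 47) - 1/1422)/(-314) = (-23 - 1/1422)*(-1/314) = -32707/1422*(-1/314) = 32707/446508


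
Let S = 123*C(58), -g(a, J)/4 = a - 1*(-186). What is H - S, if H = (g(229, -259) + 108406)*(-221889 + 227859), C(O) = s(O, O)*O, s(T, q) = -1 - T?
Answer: 637694526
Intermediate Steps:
g(a, J) = -744 - 4*a (g(a, J) = -4*(a - 1*(-186)) = -4*(a + 186) = -4*(186 + a) = -744 - 4*a)
C(O) = O*(-1 - O) (C(O) = (-1 - O)*O = O*(-1 - O))
H = 637273620 (H = ((-744 - 4*229) + 108406)*(-221889 + 227859) = ((-744 - 916) + 108406)*5970 = (-1660 + 108406)*5970 = 106746*5970 = 637273620)
S = -420906 (S = 123*(-1*58*(1 + 58)) = 123*(-1*58*59) = 123*(-3422) = -420906)
H - S = 637273620 - 1*(-420906) = 637273620 + 420906 = 637694526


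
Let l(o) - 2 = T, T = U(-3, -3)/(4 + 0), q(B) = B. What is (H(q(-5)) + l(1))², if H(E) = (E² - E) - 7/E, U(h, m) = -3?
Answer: 426409/400 ≈ 1066.0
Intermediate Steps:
H(E) = E² - E - 7/E
T = -¾ (T = -3/(4 + 0) = -3/4 = (¼)*(-3) = -¾ ≈ -0.75000)
l(o) = 5/4 (l(o) = 2 - ¾ = 5/4)
(H(q(-5)) + l(1))² = (((-5)² - 1*(-5) - 7/(-5)) + 5/4)² = ((25 + 5 - 7*(-⅕)) + 5/4)² = ((25 + 5 + 7/5) + 5/4)² = (157/5 + 5/4)² = (653/20)² = 426409/400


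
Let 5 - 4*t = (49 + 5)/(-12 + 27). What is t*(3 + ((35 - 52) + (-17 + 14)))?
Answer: -119/20 ≈ -5.9500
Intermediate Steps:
t = 7/20 (t = 5/4 - (49 + 5)/(4*(-12 + 27)) = 5/4 - 27/(2*15) = 5/4 - 1/4*18/5 = 5/4 - 9/10 = 7/20 ≈ 0.35000)
t*(3 + ((35 - 52) + (-17 + 14))) = 7*(3 + ((35 - 52) + (-17 + 14)))/20 = 7*(3 + (-17 - 3))/20 = 7*(3 - 20)/20 = (7/20)*(-17) = -119/20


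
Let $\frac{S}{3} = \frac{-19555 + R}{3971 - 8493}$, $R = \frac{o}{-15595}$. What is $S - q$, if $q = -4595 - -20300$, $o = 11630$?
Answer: $- \frac{221322190077}{14104118} \approx -15692.0$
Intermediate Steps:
$R = - \frac{2326}{3119}$ ($R = \frac{11630}{-15595} = 11630 \left(- \frac{1}{15595}\right) = - \frac{2326}{3119} \approx -0.74575$)
$S = \frac{182983113}{14104118}$ ($S = 3 \frac{-19555 - \frac{2326}{3119}}{3971 - 8493} = 3 \left(- \frac{60994371}{3119 \left(-4522\right)}\right) = 3 \left(\left(- \frac{60994371}{3119}\right) \left(- \frac{1}{4522}\right)\right) = 3 \cdot \frac{60994371}{14104118} = \frac{182983113}{14104118} \approx 12.974$)
$q = 15705$ ($q = -4595 + 20300 = 15705$)
$S - q = \frac{182983113}{14104118} - 15705 = - \frac{221322190077}{14104118}$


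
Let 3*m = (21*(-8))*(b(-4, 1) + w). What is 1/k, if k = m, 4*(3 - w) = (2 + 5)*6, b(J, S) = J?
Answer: 1/644 ≈ 0.0015528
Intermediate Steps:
w = -15/2 (w = 3 - (2 + 5)*6/4 = 3 - 7*6/4 = 3 - ¼*42 = 3 - 21/2 = -15/2 ≈ -7.5000)
m = 644 (m = ((21*(-8))*(-4 - 15/2))/3 = (-168*(-23/2))/3 = (⅓)*1932 = 644)
k = 644
1/k = 1/644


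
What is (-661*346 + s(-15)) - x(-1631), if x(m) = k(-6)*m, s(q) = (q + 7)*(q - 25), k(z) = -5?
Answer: -236541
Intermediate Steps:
s(q) = (-25 + q)*(7 + q) (s(q) = (7 + q)*(-25 + q) = (-25 + q)*(7 + q))
x(m) = -5*m
(-661*346 + s(-15)) - x(-1631) = (-661*346 + (-175 + (-15)**2 - 18*(-15))) - (-5)*(-1631) = (-228706 + (-175 + 225 + 270)) - 1*8155 = (-228706 + 320) - 8155 = -228386 - 8155 = -236541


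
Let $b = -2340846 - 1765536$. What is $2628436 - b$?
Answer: $6734818$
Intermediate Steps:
$b = -4106382$
$2628436 - b = 2628436 - -4106382 = 2628436 + 4106382 = 6734818$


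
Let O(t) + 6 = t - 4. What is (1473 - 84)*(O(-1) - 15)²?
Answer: 938964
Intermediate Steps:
O(t) = -10 + t (O(t) = -6 + (t - 4) = -6 + (-4 + t) = -10 + t)
(1473 - 84)*(O(-1) - 15)² = (1473 - 84)*((-10 - 1) - 15)² = 1389*(-11 - 15)² = 1389*(-26)² = 1389*676 = 938964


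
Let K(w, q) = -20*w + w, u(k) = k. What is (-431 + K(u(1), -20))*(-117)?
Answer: 52650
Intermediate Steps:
K(w, q) = -19*w
(-431 + K(u(1), -20))*(-117) = (-431 - 19*1)*(-117) = (-431 - 19)*(-117) = -450*(-117) = 52650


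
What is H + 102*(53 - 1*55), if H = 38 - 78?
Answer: -244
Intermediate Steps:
H = -40
H + 102*(53 - 1*55) = -40 + 102*(53 - 1*55) = -40 + 102*(53 - 55) = -40 + 102*(-2) = -40 - 204 = -244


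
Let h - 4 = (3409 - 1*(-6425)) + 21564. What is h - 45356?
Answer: -13954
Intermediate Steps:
h = 31402 (h = 4 + ((3409 - 1*(-6425)) + 21564) = 4 + ((3409 + 6425) + 21564) = 4 + (9834 + 21564) = 4 + 31398 = 31402)
h - 45356 = 31402 - 45356 = -13954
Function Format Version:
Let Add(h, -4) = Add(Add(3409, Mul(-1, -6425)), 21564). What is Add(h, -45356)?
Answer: -13954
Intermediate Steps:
h = 31402 (h = Add(4, Add(Add(3409, Mul(-1, -6425)), 21564)) = Add(4, Add(Add(3409, 6425), 21564)) = Add(4, Add(9834, 21564)) = Add(4, 31398) = 31402)
Add(h, -45356) = Add(31402, -45356) = -13954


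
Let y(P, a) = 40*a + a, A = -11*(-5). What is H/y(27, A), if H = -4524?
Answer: -4524/2255 ≈ -2.0062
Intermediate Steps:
A = 55
y(P, a) = 41*a
H/y(27, A) = -4524/(41*55) = -4524/2255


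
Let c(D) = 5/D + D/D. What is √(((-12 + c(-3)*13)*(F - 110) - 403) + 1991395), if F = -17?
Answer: 5*√717702/3 ≈ 1412.0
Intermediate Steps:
c(D) = 1 + 5/D (c(D) = 5/D + 1 = 1 + 5/D)
√(((-12 + c(-3)*13)*(F - 110) - 403) + 1991395) = √(((-12 + ((5 - 3)/(-3))*13)*(-17 - 110) - 403) + 1991395) = √(((-12 - ⅓*2*13)*(-127) - 403) + 1991395) = √(((-12 - ⅔*13)*(-127) - 403) + 1991395) = √(((-12 - 26/3)*(-127) - 403) + 1991395) = √((-62/3*(-127) - 403) + 1991395) = √((7874/3 - 403) + 1991395) = √(6665/3 + 1991395) = √(5980850/3) = 5*√717702/3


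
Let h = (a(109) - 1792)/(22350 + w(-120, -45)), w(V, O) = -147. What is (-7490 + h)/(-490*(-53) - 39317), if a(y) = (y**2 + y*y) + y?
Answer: 166278391/296343441 ≈ 0.56110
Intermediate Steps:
a(y) = y + 2*y**2 (a(y) = (y**2 + y**2) + y = 2*y**2 + y = y + 2*y**2)
h = 22079/22203 (h = (109*(1 + 2*109) - 1792)/(22350 - 147) = (109*(1 + 218) - 1792)/22203 = (109*219 - 1792)*(1/22203) = (23871 - 1792)*(1/22203) = 22079*(1/22203) = 22079/22203 ≈ 0.99442)
(-7490 + h)/(-490*(-53) - 39317) = (-7490 + 22079/22203)/(-490*(-53) - 39317) = -166278391/(22203*(25970 - 39317)) = -166278391/22203/(-13347) = -166278391/22203*(-1/13347) = 166278391/296343441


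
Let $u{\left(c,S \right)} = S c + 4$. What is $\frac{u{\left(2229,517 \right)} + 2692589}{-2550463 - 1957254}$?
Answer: $- \frac{3844986}{4507717} \approx -0.85298$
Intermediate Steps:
$u{\left(c,S \right)} = 4 + S c$
$\frac{u{\left(2229,517 \right)} + 2692589}{-2550463 - 1957254} = \frac{\left(4 + 517 \cdot 2229\right) + 2692589}{-2550463 - 1957254} = \frac{\left(4 + 1152393\right) + 2692589}{-4507717} = \left(1152397 + 2692589\right) \left(- \frac{1}{4507717}\right) = 3844986 \left(- \frac{1}{4507717}\right) = - \frac{3844986}{4507717}$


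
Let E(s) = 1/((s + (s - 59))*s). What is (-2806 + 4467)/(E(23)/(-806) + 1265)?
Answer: 400291034/304857411 ≈ 1.3130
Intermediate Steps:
E(s) = 1/(s*(-59 + 2*s)) (E(s) = 1/((s + (-59 + s))*s) = 1/((-59 + 2*s)*s) = 1/(s*(-59 + 2*s)))
(-2806 + 4467)/(E(23)/(-806) + 1265) = (-2806 + 4467)/((1/(23*(-59 + 2*23)))/(-806) + 1265) = 1661/((1/(23*(-59 + 46)))*(-1/806) + 1265) = 1661/(((1/23)/(-13))*(-1/806) + 1265) = 1661/(((1/23)*(-1/13))*(-1/806) + 1265) = 1661/(-1/299*(-1/806) + 1265) = 1661/(1/240994 + 1265) = 1661/(304857411/240994) = 1661*(240994/304857411) = 400291034/304857411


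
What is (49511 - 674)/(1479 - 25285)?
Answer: -48837/23806 ≈ -2.0515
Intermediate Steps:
(49511 - 674)/(1479 - 25285) = 48837/(-23806) = 48837*(-1/23806) = -48837/23806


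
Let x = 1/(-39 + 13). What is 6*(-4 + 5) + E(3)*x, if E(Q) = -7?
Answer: 163/26 ≈ 6.2692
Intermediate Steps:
x = -1/26 (x = 1/(-26) = -1/26 ≈ -0.038462)
6*(-4 + 5) + E(3)*x = 6*(-4 + 5) - 7*(-1/26) = 6*1 + 7/26 = 6 + 7/26 = 163/26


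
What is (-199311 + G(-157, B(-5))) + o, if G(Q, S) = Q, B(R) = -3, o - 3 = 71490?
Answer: -127975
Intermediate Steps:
o = 71493 (o = 3 + 71490 = 71493)
(-199311 + G(-157, B(-5))) + o = (-199311 - 157) + 71493 = -199468 + 71493 = -127975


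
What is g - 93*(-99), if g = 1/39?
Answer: 359074/39 ≈ 9207.0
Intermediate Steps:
g = 1/39 ≈ 0.025641
g - 93*(-99) = 1/39 - 93*(-99) = 1/39 + 9207 = 359074/39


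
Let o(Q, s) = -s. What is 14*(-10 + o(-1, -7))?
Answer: -42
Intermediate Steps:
14*(-10 + o(-1, -7)) = 14*(-10 - 1*(-7)) = 14*(-10 + 7) = 14*(-3) = -42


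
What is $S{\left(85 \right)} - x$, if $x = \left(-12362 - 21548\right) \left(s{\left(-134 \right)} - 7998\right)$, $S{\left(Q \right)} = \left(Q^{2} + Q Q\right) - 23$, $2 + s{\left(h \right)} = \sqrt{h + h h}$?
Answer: $-271265573 + 33910 \sqrt{17822} \approx -2.6674 \cdot 10^{8}$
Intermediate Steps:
$s{\left(h \right)} = -2 + \sqrt{h + h^{2}}$ ($s{\left(h \right)} = -2 + \sqrt{h + h h} = -2 + \sqrt{h + h^{2}}$)
$S{\left(Q \right)} = -23 + 2 Q^{2}$ ($S{\left(Q \right)} = \left(Q^{2} + Q^{2}\right) - 23 = 2 Q^{2} - 23 = -23 + 2 Q^{2}$)
$x = 271280000 - 33910 \sqrt{17822}$ ($x = \left(-12362 - 21548\right) \left(\left(-2 + \sqrt{- 134 \left(1 - 134\right)}\right) - 7998\right) = - 33910 \left(\left(-2 + \sqrt{\left(-134\right) \left(-133\right)}\right) - 7998\right) = - 33910 \left(\left(-2 + \sqrt{17822}\right) - 7998\right) = - 33910 \left(-8000 + \sqrt{17822}\right) = 271280000 - 33910 \sqrt{17822} \approx 2.6675 \cdot 10^{8}$)
$S{\left(85 \right)} - x = \left(-23 + 2 \cdot 85^{2}\right) - \left(271280000 - 33910 \sqrt{17822}\right) = \left(-23 + 2 \cdot 7225\right) - \left(271280000 - 33910 \sqrt{17822}\right) = \left(-23 + 14450\right) - \left(271280000 - 33910 \sqrt{17822}\right) = 14427 - \left(271280000 - 33910 \sqrt{17822}\right) = -271265573 + 33910 \sqrt{17822}$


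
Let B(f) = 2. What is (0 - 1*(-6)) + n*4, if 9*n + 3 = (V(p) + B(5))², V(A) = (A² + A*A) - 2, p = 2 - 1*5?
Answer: 446/3 ≈ 148.67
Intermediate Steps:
p = -3 (p = 2 - 5 = -3)
V(A) = -2 + 2*A² (V(A) = (A² + A²) - 2 = 2*A² - 2 = -2 + 2*A²)
n = 107/3 (n = -⅓ + ((-2 + 2*(-3)²) + 2)²/9 = -⅓ + ((-2 + 2*9) + 2)²/9 = -⅓ + ((-2 + 18) + 2)²/9 = -⅓ + (16 + 2)²/9 = -⅓ + (⅑)*18² = -⅓ + (⅑)*324 = -⅓ + 36 = 107/3 ≈ 35.667)
(0 - 1*(-6)) + n*4 = (0 - 1*(-6)) + (107/3)*4 = (0 + 6) + 428/3 = 6 + 428/3 = 446/3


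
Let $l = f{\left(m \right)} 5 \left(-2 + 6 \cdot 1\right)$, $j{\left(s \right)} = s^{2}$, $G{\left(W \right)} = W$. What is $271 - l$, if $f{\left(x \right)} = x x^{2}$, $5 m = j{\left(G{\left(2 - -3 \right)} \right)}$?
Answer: $-2229$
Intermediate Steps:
$m = 5$ ($m = \frac{\left(2 - -3\right)^{2}}{5} = \frac{\left(2 + 3\right)^{2}}{5} = \frac{5^{2}}{5} = \frac{1}{5} \cdot 25 = 5$)
$f{\left(x \right)} = x^{3}$
$l = 2500$ ($l = 5^{3} \cdot 5 \left(-2 + 6 \cdot 1\right) = 125 \cdot 5 \left(-2 + 6\right) = 625 \cdot 4 = 2500$)
$271 - l = 271 - 2500 = -2229$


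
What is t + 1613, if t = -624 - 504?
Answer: 485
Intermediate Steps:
t = -1128
t + 1613 = -1128 + 1613 = 485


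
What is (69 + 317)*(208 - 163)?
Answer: 17370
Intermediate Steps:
(69 + 317)*(208 - 163) = 386*45 = 17370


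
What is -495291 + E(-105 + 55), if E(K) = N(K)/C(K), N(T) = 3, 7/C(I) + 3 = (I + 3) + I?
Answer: -3467337/7 ≈ -4.9533e+5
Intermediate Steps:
C(I) = 7/(2*I) (C(I) = 7/(-3 + ((I + 3) + I)) = 7/(-3 + ((3 + I) + I)) = 7/(-3 + (3 + 2*I)) = 7/((2*I)) = 7*(1/(2*I)) = 7/(2*I))
E(K) = 6*K/7 (E(K) = 3/((7/(2*K))) = 3*(2*K/7) = 6*K/7)
-495291 + E(-105 + 55) = -495291 + 6*(-105 + 55)/7 = -495291 + (6/7)*(-50) = -495291 - 300/7 = -3467337/7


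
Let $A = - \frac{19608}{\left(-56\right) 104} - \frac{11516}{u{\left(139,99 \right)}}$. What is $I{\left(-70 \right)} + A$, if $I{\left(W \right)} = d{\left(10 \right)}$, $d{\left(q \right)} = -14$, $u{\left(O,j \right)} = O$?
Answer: $- \frac{9459647}{101192} \approx -93.482$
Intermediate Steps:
$I{\left(W \right)} = -14$
$A = - \frac{8042959}{101192}$ ($A = - \frac{19608}{\left(-56\right) 104} - \frac{11516}{139} = - \frac{19608}{-5824} - \frac{11516}{139} = \left(-19608\right) \left(- \frac{1}{5824}\right) - \frac{11516}{139} = \frac{2451}{728} - \frac{11516}{139} = - \frac{8042959}{101192} \approx -79.482$)
$I{\left(-70 \right)} + A = -14 - \frac{8042959}{101192} = - \frac{9459647}{101192}$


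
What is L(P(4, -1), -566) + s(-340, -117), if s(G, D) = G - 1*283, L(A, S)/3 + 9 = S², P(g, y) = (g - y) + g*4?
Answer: 960418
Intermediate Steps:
P(g, y) = -y + 5*g (P(g, y) = (g - y) + 4*g = -y + 5*g)
L(A, S) = -27 + 3*S²
s(G, D) = -283 + G (s(G, D) = G - 283 = -283 + G)
L(P(4, -1), -566) + s(-340, -117) = (-27 + 3*(-566)²) + (-283 - 340) = (-27 + 3*320356) - 623 = (-27 + 961068) - 623 = 961041 - 623 = 960418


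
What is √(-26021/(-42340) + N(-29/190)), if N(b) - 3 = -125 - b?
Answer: I*√784565181301/80446 ≈ 11.011*I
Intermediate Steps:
N(b) = -122 - b (N(b) = 3 + (-125 - b) = -122 - b)
√(-26021/(-42340) + N(-29/190)) = √(-26021/(-42340) + (-122 - (-29)/190)) = √(-26021*(-1/42340) + (-122 - (-29)/190)) = √(26021/42340 + (-122 - 1*(-29/190))) = √(26021/42340 + (-122 + 29/190)) = √(26021/42340 - 23151/190) = √(-19505387/160892) = I*√784565181301/80446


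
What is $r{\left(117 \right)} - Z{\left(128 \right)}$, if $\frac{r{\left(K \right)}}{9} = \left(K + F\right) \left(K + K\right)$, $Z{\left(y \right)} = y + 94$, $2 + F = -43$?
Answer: $151410$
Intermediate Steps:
$F = -45$ ($F = -2 - 43 = -45$)
$Z{\left(y \right)} = 94 + y$
$r{\left(K \right)} = 18 K \left(-45 + K\right)$ ($r{\left(K \right)} = 9 \left(K - 45\right) \left(K + K\right) = 9 \left(-45 + K\right) 2 K = 9 \cdot 2 K \left(-45 + K\right) = 18 K \left(-45 + K\right)$)
$r{\left(117 \right)} - Z{\left(128 \right)} = 18 \cdot 117 \left(-45 + 117\right) - \left(94 + 128\right) = 18 \cdot 117 \cdot 72 - 222 = 151632 - 222 = 151410$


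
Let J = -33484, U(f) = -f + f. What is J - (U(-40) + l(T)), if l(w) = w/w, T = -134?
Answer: -33485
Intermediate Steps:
U(f) = 0
l(w) = 1
J - (U(-40) + l(T)) = -33484 - (0 + 1) = -33484 - 1*1 = -33484 - 1 = -33485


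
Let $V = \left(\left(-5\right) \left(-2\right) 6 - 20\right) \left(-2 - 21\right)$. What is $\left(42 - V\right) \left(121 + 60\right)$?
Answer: $174122$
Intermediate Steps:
$V = -920$ ($V = \left(10 \cdot 6 - 20\right) \left(-23\right) = \left(60 - 20\right) \left(-23\right) = 40 \left(-23\right) = -920$)
$\left(42 - V\right) \left(121 + 60\right) = \left(42 - -920\right) \left(121 + 60\right) = \left(42 + 920\right) 181 = 962 \cdot 181 = 174122$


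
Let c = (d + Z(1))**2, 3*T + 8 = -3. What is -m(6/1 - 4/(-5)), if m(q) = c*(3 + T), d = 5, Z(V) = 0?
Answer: 50/3 ≈ 16.667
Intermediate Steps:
T = -11/3 (T = -8/3 + (1/3)*(-3) = -8/3 - 1 = -11/3 ≈ -3.6667)
c = 25 (c = (5 + 0)**2 = 5**2 = 25)
m(q) = -50/3 (m(q) = 25*(3 - 11/3) = 25*(-2/3) = -50/3)
-m(6/1 - 4/(-5)) = -1*(-50/3) = 50/3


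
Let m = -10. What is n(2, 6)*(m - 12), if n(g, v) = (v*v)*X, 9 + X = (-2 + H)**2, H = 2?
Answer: 7128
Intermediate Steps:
X = -9 (X = -9 + (-2 + 2)**2 = -9 + 0**2 = -9 + 0 = -9)
n(g, v) = -9*v**2 (n(g, v) = (v*v)*(-9) = v**2*(-9) = -9*v**2)
n(2, 6)*(m - 12) = (-9*6**2)*(-10 - 12) = -9*36*(-22) = -324*(-22) = 7128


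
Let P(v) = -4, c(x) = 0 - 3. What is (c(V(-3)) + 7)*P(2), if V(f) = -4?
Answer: -16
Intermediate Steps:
c(x) = -3
(c(V(-3)) + 7)*P(2) = (-3 + 7)*(-4) = 4*(-4) = -16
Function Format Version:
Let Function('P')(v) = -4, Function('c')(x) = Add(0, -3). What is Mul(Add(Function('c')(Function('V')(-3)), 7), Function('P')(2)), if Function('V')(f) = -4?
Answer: -16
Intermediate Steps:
Function('c')(x) = -3
Mul(Add(Function('c')(Function('V')(-3)), 7), Function('P')(2)) = Mul(Add(-3, 7), -4) = Mul(4, -4) = -16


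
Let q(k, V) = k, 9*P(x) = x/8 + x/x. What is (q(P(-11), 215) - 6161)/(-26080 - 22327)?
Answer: 147865/1161768 ≈ 0.12728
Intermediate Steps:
P(x) = ⅑ + x/72 (P(x) = (x/8 + x/x)/9 = (x*(⅛) + 1)/9 = (x/8 + 1)/9 = (1 + x/8)/9 = ⅑ + x/72)
(q(P(-11), 215) - 6161)/(-26080 - 22327) = ((⅑ + (1/72)*(-11)) - 6161)/(-26080 - 22327) = ((⅑ - 11/72) - 6161)/(-48407) = (-1/24 - 6161)*(-1/48407) = -147865/24*(-1/48407) = 147865/1161768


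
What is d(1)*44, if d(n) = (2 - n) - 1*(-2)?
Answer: 132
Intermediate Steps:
d(n) = 4 - n (d(n) = (2 - n) + 2 = 4 - n)
d(1)*44 = (4 - 1*1)*44 = (4 - 1)*44 = 3*44 = 132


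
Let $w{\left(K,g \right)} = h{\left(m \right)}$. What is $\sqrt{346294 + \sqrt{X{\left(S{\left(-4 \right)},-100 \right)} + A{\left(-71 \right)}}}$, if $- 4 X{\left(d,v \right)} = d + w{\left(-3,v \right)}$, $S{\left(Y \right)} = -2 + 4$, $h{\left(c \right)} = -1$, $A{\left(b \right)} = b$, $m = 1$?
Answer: $\frac{\sqrt{1385176 + 2 i \sqrt{285}}}{2} \approx 588.47 + 0.007172 i$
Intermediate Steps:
$S{\left(Y \right)} = 2$
$w{\left(K,g \right)} = -1$
$X{\left(d,v \right)} = \frac{1}{4} - \frac{d}{4}$ ($X{\left(d,v \right)} = - \frac{d - 1}{4} = - \frac{-1 + d}{4} = \frac{1}{4} - \frac{d}{4}$)
$\sqrt{346294 + \sqrt{X{\left(S{\left(-4 \right)},-100 \right)} + A{\left(-71 \right)}}} = \sqrt{346294 + \sqrt{\left(\frac{1}{4} - \frac{1}{2}\right) - 71}} = \sqrt{346294 + \sqrt{- \frac{1}{4} - 71}} = \sqrt{346294 + \sqrt{- \frac{285}{4}}} = \sqrt{346294 + \frac{i \sqrt{285}}{2}}$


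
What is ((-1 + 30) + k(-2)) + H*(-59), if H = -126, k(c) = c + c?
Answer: 7459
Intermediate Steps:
k(c) = 2*c
((-1 + 30) + k(-2)) + H*(-59) = ((-1 + 30) + 2*(-2)) - 126*(-59) = (29 - 4) + 7434 = 25 + 7434 = 7459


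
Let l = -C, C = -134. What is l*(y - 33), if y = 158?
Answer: 16750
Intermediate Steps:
l = 134 (l = -1*(-134) = 134)
l*(y - 33) = 134*(158 - 33) = 134*125 = 16750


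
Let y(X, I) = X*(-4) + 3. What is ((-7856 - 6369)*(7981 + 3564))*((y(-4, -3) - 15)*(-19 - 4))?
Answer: 15108941500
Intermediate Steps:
y(X, I) = 3 - 4*X (y(X, I) = -4*X + 3 = 3 - 4*X)
((-7856 - 6369)*(7981 + 3564))*((y(-4, -3) - 15)*(-19 - 4)) = ((-7856 - 6369)*(7981 + 3564))*(((3 - 4*(-4)) - 15)*(-19 - 4)) = (-14225*11545)*(((3 + 16) - 15)*(-23)) = -164227625*(19 - 15)*(-23) = -656910500*(-23) = -164227625*(-92) = 15108941500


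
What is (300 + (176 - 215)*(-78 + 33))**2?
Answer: 4223025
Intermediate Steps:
(300 + (176 - 215)*(-78 + 33))**2 = (300 - 39*(-45))**2 = (300 + 1755)**2 = 2055**2 = 4223025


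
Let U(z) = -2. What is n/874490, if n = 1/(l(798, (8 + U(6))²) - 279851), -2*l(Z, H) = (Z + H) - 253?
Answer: -1/244980940335 ≈ -4.0820e-12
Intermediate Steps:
l(Z, H) = 253/2 - H/2 - Z/2 (l(Z, H) = -((Z + H) - 253)/2 = -((H + Z) - 253)/2 = -(-253 + H + Z)/2 = 253/2 - H/2 - Z/2)
n = -2/560283 (n = 1/((253/2 - (8 - 2)²/2 - ½*798) - 279851) = 1/((253/2 - ½*6² - 399) - 279851) = 1/((253/2 - ½*36 - 399) - 279851) = 1/((253/2 - 18 - 399) - 279851) = 1/(-581/2 - 279851) = 1/(-560283/2) = -2/560283 ≈ -3.5696e-6)
n/874490 = -2/560283/874490 = -2/560283*1/874490 = -1/244980940335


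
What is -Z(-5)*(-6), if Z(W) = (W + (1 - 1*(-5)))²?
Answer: 6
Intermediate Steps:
Z(W) = (6 + W)² (Z(W) = (W + (1 + 5))² = (W + 6)² = (6 + W)²)
-Z(-5)*(-6) = -(6 - 5)²*(-6) = -1*1²*(-6) = -1*1*(-6) = -1*(-6) = 6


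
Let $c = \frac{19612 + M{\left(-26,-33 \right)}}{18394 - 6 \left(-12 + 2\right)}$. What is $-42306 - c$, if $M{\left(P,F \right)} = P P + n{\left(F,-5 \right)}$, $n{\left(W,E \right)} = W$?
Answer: $- \frac{780735179}{18454} \approx -42307.0$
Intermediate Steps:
$M{\left(P,F \right)} = F + P^{2}$ ($M{\left(P,F \right)} = P P + F = P^{2} + F = F + P^{2}$)
$c = \frac{20255}{18454}$ ($c = \frac{19612 - \left(33 - \left(-26\right)^{2}\right)}{18394 - 6 \left(-12 + 2\right)} = \frac{19612 + \left(-33 + 676\right)}{18394 - -60} = \frac{19612 + 643}{18394 + 60} = \frac{20255}{18454} \approx 1.0976$)
$-42306 - c = -42306 - \frac{20255}{18454} = - \frac{780735179}{18454}$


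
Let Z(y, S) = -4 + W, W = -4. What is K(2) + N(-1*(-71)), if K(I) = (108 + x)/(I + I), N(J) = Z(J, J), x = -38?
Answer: 19/2 ≈ 9.5000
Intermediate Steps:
Z(y, S) = -8 (Z(y, S) = -4 - 4 = -8)
N(J) = -8
K(I) = 35/I (K(I) = (108 - 38)/(I + I) = 70/((2*I)) = 70*(1/(2*I)) = 35/I)
K(2) + N(-1*(-71)) = 35/2 - 8 = 19/2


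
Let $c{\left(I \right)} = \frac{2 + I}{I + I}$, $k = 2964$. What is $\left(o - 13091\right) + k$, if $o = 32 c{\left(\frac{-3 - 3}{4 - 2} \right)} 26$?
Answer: $- \frac{29965}{3} \approx -9988.3$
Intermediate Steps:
$c{\left(I \right)} = \frac{2 + I}{2 I}$
$o = \frac{416}{3}$ ($o = 32 \frac{2 + \frac{-3 - 3}{4 - 2}}{2 \frac{-3 - 3}{4 - 2}} \cdot 26 = 32 \frac{2 - \frac{6}{2}}{2 \left(- \frac{6}{2}\right)} 26 = 32 \frac{2 - 3}{2 \left(\left(-6\right) \frac{1}{2}\right)} 26 = 32 \frac{2 - 3}{2 \left(-3\right)} 26 = 32 \cdot \frac{1}{2} \left(- \frac{1}{3}\right) \left(-1\right) 26 = 32 \cdot \frac{1}{6} \cdot 26 = \frac{16}{3} \cdot 26 = \frac{416}{3} \approx 138.67$)
$\left(o - 13091\right) + k = \left(\frac{416}{3} - 13091\right) + 2964 = - \frac{38857}{3} + 2964 = - \frac{29965}{3}$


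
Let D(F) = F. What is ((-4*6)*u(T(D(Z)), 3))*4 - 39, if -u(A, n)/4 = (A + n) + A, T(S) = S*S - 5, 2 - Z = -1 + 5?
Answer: 345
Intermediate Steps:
Z = -2 (Z = 2 - (-1 + 5) = 2 - 1*4 = 2 - 4 = -2)
T(S) = -5 + S² (T(S) = S² - 5 = -5 + S²)
u(A, n) = -8*A - 4*n (u(A, n) = -4*((A + n) + A) = -4*(n + 2*A) = -8*A - 4*n)
((-4*6)*u(T(D(Z)), 3))*4 - 39 = ((-4*6)*(-8*(-5 + (-2)²) - 4*3))*4 - 39 = -24*(-8*(-5 + 4) - 12)*4 - 39 = -24*(-8*(-1) - 12)*4 - 39 = -24*(8 - 12)*4 - 39 = -24*(-4)*4 - 39 = 96*4 - 39 = 384 - 39 = 345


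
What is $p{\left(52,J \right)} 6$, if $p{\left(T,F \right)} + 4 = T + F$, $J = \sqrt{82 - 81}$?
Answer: $294$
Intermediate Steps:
$J = 1$ ($J = \sqrt{1} = 1$)
$p{\left(T,F \right)} = -4 + F + T$ ($p{\left(T,F \right)} = -4 + \left(T + F\right) = -4 + \left(F + T\right) = -4 + F + T$)
$p{\left(52,J \right)} 6 = \left(-4 + 1 + 52\right) 6 = 49 \cdot 6 = 294$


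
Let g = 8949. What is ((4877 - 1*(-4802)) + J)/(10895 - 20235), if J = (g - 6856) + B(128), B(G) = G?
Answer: -595/467 ≈ -1.2741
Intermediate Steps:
J = 2221 (J = (8949 - 6856) + 128 = 2093 + 128 = 2221)
((4877 - 1*(-4802)) + J)/(10895 - 20235) = ((4877 - 1*(-4802)) + 2221)/(10895 - 20235) = ((4877 + 4802) + 2221)/(-9340) = (9679 + 2221)*(-1/9340) = 11900*(-1/9340) = -595/467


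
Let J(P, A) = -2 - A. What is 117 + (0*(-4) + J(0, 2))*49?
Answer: -79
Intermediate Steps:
117 + (0*(-4) + J(0, 2))*49 = 117 + (0*(-4) + (-2 - 1*2))*49 = 117 + (0 + (-2 - 2))*49 = 117 + (0 - 4)*49 = 117 - 4*49 = 117 - 196 = -79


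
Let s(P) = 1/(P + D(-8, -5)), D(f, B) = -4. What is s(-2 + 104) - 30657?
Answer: -3004385/98 ≈ -30657.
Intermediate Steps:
s(P) = 1/(-4 + P) (s(P) = 1/(P - 4) = 1/(-4 + P))
s(-2 + 104) - 30657 = 1/(-4 + (-2 + 104)) - 30657 = 1/(-4 + 102) - 30657 = 1/98 - 30657 = -3004385/98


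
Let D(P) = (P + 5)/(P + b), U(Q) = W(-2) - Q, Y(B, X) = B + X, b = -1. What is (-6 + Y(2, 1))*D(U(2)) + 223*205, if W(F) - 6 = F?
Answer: 45694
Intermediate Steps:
W(F) = 6 + F
U(Q) = 4 - Q (U(Q) = (6 - 2) - Q = 4 - Q)
D(P) = (5 + P)/(-1 + P) (D(P) = (P + 5)/(P - 1) = (5 + P)/(-1 + P))
(-6 + Y(2, 1))*D(U(2)) + 223*205 = (-6 + (2 + 1))*((5 + (4 - 1*2))/(-1 + (4 - 1*2))) + 223*205 = (-6 + 3)*((5 + (4 - 2))/(-1 + (4 - 2))) + 45715 = -3*(5 + 2)/(-1 + 2) + 45715 = -3*7/1 + 45715 = -3*7 + 45715 = -21 + 45715 = 45694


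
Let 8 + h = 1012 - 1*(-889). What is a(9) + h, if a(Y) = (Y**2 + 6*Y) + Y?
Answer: 2037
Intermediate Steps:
a(Y) = Y**2 + 7*Y
h = 1893 (h = -8 + (1012 - 1*(-889)) = -8 + (1012 + 889) = -8 + 1901 = 1893)
a(9) + h = 9*(7 + 9) + 1893 = 9*16 + 1893 = 144 + 1893 = 2037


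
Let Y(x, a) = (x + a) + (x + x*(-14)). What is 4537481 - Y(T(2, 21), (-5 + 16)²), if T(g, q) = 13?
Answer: 4537516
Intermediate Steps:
Y(x, a) = a - 12*x (Y(x, a) = (a + x) + (x - 14*x) = (a + x) - 13*x = a - 12*x)
4537481 - Y(T(2, 21), (-5 + 16)²) = 4537481 - ((-5 + 16)² - 12*13) = 4537481 - (11² - 156) = 4537481 - (121 - 156) = 4537481 - 1*(-35) = 4537481 + 35 = 4537516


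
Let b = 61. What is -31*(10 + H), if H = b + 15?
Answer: -2666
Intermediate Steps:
H = 76 (H = 61 + 15 = 76)
-31*(10 + H) = -31*(10 + 76) = -31*86 = -2666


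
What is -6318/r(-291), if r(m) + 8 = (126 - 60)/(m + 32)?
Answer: 818181/1069 ≈ 765.37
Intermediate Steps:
r(m) = -8 + 66/(32 + m) (r(m) = -8 + (126 - 60)/(m + 32) = -8 + 66/(32 + m))
-6318/r(-291) = -6318*(32 - 291)/(2*(-95 - 4*(-291))) = -6318*(-259/(2*(-95 + 1164))) = -6318/(2*(-1/259)*1069) = -6318/(-2138/259) = -6318*(-259/2138) = 818181/1069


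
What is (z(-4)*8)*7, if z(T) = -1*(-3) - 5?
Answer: -112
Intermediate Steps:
z(T) = -2 (z(T) = 3 - 5 = -2)
(z(-4)*8)*7 = -2*8*7 = -16*7 = -112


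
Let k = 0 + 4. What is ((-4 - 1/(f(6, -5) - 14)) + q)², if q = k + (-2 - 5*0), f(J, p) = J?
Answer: 225/64 ≈ 3.5156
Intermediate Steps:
k = 4
q = 2 (q = 4 + (-2 - 5*0) = 4 + (-2 + 0) = 4 - 2 = 2)
((-4 - 1/(f(6, -5) - 14)) + q)² = ((-4 - 1/(6 - 14)) + 2)² = ((-4 - 1/(-8)) + 2)² = ((-4 - 1*(-⅛)) + 2)² = ((-4 + ⅛) + 2)² = (-31/8 + 2)² = (-15/8)² = 225/64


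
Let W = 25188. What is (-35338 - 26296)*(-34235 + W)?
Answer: 557602798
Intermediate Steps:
(-35338 - 26296)*(-34235 + W) = (-35338 - 26296)*(-34235 + 25188) = -61634*(-9047) = 557602798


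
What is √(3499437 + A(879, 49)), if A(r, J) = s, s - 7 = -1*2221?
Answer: √3497223 ≈ 1870.1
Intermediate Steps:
s = -2214 (s = 7 - 1*2221 = 7 - 2221 = -2214)
A(r, J) = -2214
√(3499437 + A(879, 49)) = √(3499437 - 2214) = √3497223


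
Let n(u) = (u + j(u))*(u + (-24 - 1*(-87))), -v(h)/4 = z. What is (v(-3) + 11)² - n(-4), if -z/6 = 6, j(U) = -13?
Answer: 25028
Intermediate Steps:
z = -36 (z = -6*6 = -36)
v(h) = 144 (v(h) = -4*(-36) = 144)
n(u) = (-13 + u)*(63 + u) (n(u) = (u - 13)*(u + (-24 - 1*(-87))) = (-13 + u)*(u + (-24 + 87)) = (-13 + u)*(u + 63) = (-13 + u)*(63 + u))
(v(-3) + 11)² - n(-4) = (144 + 11)² - (-819 + (-4)² + 50*(-4)) = 155² - (-819 + 16 - 200) = 24025 - 1*(-1003) = 24025 + 1003 = 25028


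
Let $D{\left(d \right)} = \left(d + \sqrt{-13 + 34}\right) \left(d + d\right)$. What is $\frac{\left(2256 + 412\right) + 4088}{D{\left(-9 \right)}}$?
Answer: $\frac{563}{10} + \frac{563 \sqrt{21}}{90} \approx 84.967$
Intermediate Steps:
$D{\left(d \right)} = 2 d \left(d + \sqrt{21}\right)$ ($D{\left(d \right)} = \left(d + \sqrt{21}\right) 2 d = 2 d \left(d + \sqrt{21}\right)$)
$\frac{\left(2256 + 412\right) + 4088}{D{\left(-9 \right)}} = \frac{\left(2256 + 412\right) + 4088}{2 \left(-9\right) \left(-9 + \sqrt{21}\right)} = \frac{2668 + 4088}{162 - 18 \sqrt{21}} = \frac{6756}{162 - 18 \sqrt{21}}$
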